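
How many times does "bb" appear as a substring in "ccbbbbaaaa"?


Searching for "bb" in "ccbbbbaaaa"
Scanning each position:
  Position 0: "cc" => no
  Position 1: "cb" => no
  Position 2: "bb" => MATCH
  Position 3: "bb" => MATCH
  Position 4: "bb" => MATCH
  Position 5: "ba" => no
  Position 6: "aa" => no
  Position 7: "aa" => no
  Position 8: "aa" => no
Total occurrences: 3

3


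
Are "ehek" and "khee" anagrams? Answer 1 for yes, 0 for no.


Strings: "ehek", "khee"
Sorted first:  eehk
Sorted second: eehk
Sorted forms match => anagrams

1


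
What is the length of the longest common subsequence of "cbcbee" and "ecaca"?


LCS of "cbcbee" and "ecaca"
DP table:
           e    c    a    c    a
      0    0    0    0    0    0
  c   0    0    1    1    1    1
  b   0    0    1    1    1    1
  c   0    0    1    1    2    2
  b   0    0    1    1    2    2
  e   0    1    1    1    2    2
  e   0    1    1    1    2    2
LCS length = dp[6][5] = 2

2


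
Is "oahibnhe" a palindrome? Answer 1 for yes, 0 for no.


Input: oahibnhe
Reversed: ehnbihao
  Compare pos 0 ('o') with pos 7 ('e'): MISMATCH
  Compare pos 1 ('a') with pos 6 ('h'): MISMATCH
  Compare pos 2 ('h') with pos 5 ('n'): MISMATCH
  Compare pos 3 ('i') with pos 4 ('b'): MISMATCH
Result: not a palindrome

0


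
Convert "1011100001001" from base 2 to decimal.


Input: "1011100001001" in base 2
Positional expansion:
  Digit '1' (value 1) x 2^12 = 4096
  Digit '0' (value 0) x 2^11 = 0
  Digit '1' (value 1) x 2^10 = 1024
  Digit '1' (value 1) x 2^9 = 512
  Digit '1' (value 1) x 2^8 = 256
  Digit '0' (value 0) x 2^7 = 0
  Digit '0' (value 0) x 2^6 = 0
  Digit '0' (value 0) x 2^5 = 0
  Digit '0' (value 0) x 2^4 = 0
  Digit '1' (value 1) x 2^3 = 8
  Digit '0' (value 0) x 2^2 = 0
  Digit '0' (value 0) x 2^1 = 0
  Digit '1' (value 1) x 2^0 = 1
Sum = 5897

5897


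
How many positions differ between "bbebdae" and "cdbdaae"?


Comparing "bbebdae" and "cdbdaae" position by position:
  Position 0: 'b' vs 'c' => DIFFER
  Position 1: 'b' vs 'd' => DIFFER
  Position 2: 'e' vs 'b' => DIFFER
  Position 3: 'b' vs 'd' => DIFFER
  Position 4: 'd' vs 'a' => DIFFER
  Position 5: 'a' vs 'a' => same
  Position 6: 'e' vs 'e' => same
Positions that differ: 5

5


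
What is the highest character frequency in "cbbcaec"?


Input: cbbcaec
Character counts:
  'a': 1
  'b': 2
  'c': 3
  'e': 1
Maximum frequency: 3

3


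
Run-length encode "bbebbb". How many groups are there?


Input: bbebbb
Scanning for consecutive runs:
  Group 1: 'b' x 2 (positions 0-1)
  Group 2: 'e' x 1 (positions 2-2)
  Group 3: 'b' x 3 (positions 3-5)
Total groups: 3

3


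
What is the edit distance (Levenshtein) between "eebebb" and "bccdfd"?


Computing edit distance: "eebebb" -> "bccdfd"
DP table:
           b    c    c    d    f    d
      0    1    2    3    4    5    6
  e   1    1    2    3    4    5    6
  e   2    2    2    3    4    5    6
  b   3    2    3    3    4    5    6
  e   4    3    3    4    4    5    6
  b   5    4    4    4    5    5    6
  b   6    5    5    5    5    6    6
Edit distance = dp[6][6] = 6

6


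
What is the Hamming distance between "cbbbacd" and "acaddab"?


Comparing "cbbbacd" and "acaddab" position by position:
  Position 0: 'c' vs 'a' => differ
  Position 1: 'b' vs 'c' => differ
  Position 2: 'b' vs 'a' => differ
  Position 3: 'b' vs 'd' => differ
  Position 4: 'a' vs 'd' => differ
  Position 5: 'c' vs 'a' => differ
  Position 6: 'd' vs 'b' => differ
Total differences (Hamming distance): 7

7


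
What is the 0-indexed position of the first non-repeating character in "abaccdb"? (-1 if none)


Input: abaccdb
Character frequencies:
  'a': 2
  'b': 2
  'c': 2
  'd': 1
Scanning left to right for freq == 1:
  Position 0 ('a'): freq=2, skip
  Position 1 ('b'): freq=2, skip
  Position 2 ('a'): freq=2, skip
  Position 3 ('c'): freq=2, skip
  Position 4 ('c'): freq=2, skip
  Position 5 ('d'): unique! => answer = 5

5


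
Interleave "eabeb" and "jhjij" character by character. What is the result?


Interleaving "eabeb" and "jhjij":
  Position 0: 'e' from first, 'j' from second => "ej"
  Position 1: 'a' from first, 'h' from second => "ah"
  Position 2: 'b' from first, 'j' from second => "bj"
  Position 3: 'e' from first, 'i' from second => "ei"
  Position 4: 'b' from first, 'j' from second => "bj"
Result: ejahbjeibj

ejahbjeibj


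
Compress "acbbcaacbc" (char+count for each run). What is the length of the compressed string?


Input: acbbcaacbc
Runs:
  'a' x 1 => "a1"
  'c' x 1 => "c1"
  'b' x 2 => "b2"
  'c' x 1 => "c1"
  'a' x 2 => "a2"
  'c' x 1 => "c1"
  'b' x 1 => "b1"
  'c' x 1 => "c1"
Compressed: "a1c1b2c1a2c1b1c1"
Compressed length: 16

16


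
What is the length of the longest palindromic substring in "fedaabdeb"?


Input: "fedaabdeb"
Checking substrings for palindromes:
  [3:5] "aa" (len 2) => palindrome
Longest palindromic substring: "aa" with length 2

2


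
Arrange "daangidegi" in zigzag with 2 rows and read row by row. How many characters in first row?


Zigzag "daangidegi" into 2 rows:
Placing characters:
  'd' => row 0
  'a' => row 1
  'a' => row 0
  'n' => row 1
  'g' => row 0
  'i' => row 1
  'd' => row 0
  'e' => row 1
  'g' => row 0
  'i' => row 1
Rows:
  Row 0: "dagdg"
  Row 1: "aniei"
First row length: 5

5


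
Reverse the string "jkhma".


Input: jkhma
Reading characters right to left:
  Position 4: 'a'
  Position 3: 'm'
  Position 2: 'h'
  Position 1: 'k'
  Position 0: 'j'
Reversed: amhkj

amhkj


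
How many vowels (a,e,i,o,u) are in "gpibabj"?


Input: gpibabj
Checking each character:
  'g' at position 0: consonant
  'p' at position 1: consonant
  'i' at position 2: vowel (running total: 1)
  'b' at position 3: consonant
  'a' at position 4: vowel (running total: 2)
  'b' at position 5: consonant
  'j' at position 6: consonant
Total vowels: 2

2


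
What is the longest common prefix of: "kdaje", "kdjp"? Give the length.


Words: kdaje, kdjp
  Position 0: all 'k' => match
  Position 1: all 'd' => match
  Position 2: ('a', 'j') => mismatch, stop
LCP = "kd" (length 2)

2


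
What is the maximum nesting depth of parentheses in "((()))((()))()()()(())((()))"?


Input: "((()))((()))()()()(())((()))"
Tracking depth:
  Position 0 '(': depth becomes 1
  Position 1 '(': depth becomes 2
  Position 2 '(': depth becomes 3
  Position 3 ')': depth becomes 2
  Position 4 ')': depth becomes 1
  Position 5 ')': depth becomes 0
  Position 6 '(': depth becomes 1
  Position 7 '(': depth becomes 2
  Position 8 '(': depth becomes 3
  Position 9 ')': depth becomes 2
  Position 10 ')': depth becomes 1
  Position 11 ')': depth becomes 0
  Position 12 '(': depth becomes 1
  Position 13 ')': depth becomes 0
  Position 14 '(': depth becomes 1
  Position 15 ')': depth becomes 0
  Position 16 '(': depth becomes 1
  Position 17 ')': depth becomes 0
  Position 18 '(': depth becomes 1
  Position 19 '(': depth becomes 2
  Position 20 ')': depth becomes 1
  Position 21 ')': depth becomes 0
  Position 22 '(': depth becomes 1
  Position 23 '(': depth becomes 2
  Position 24 '(': depth becomes 3
  Position 25 ')': depth becomes 2
  Position 26 ')': depth becomes 1
  Position 27 ')': depth becomes 0
Maximum depth reached: 3

3


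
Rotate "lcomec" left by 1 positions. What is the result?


Input: "lcomec", rotate left by 1
First 1 characters: "l"
Remaining characters: "comec"
Concatenate remaining + first: "comec" + "l" = "comecl"

comecl


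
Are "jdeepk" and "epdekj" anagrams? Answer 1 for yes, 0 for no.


Strings: "jdeepk", "epdekj"
Sorted first:  deejkp
Sorted second: deejkp
Sorted forms match => anagrams

1


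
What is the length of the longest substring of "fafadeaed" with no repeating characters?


Input: "fafadeaed"
Sliding window (track last position of each char):
  Position 0 ('f'): window [0,0] length 1 -- new best
  Position 1 ('a'): window [0,1] length 2 -- new best
  Position 2 ('f'): repeat (last at 0), move window start to 1
  Position 2 ('f'): window [1,2] length 2
  Position 3 ('a'): repeat (last at 1), move window start to 2
  Position 3 ('a'): window [2,3] length 2
  Position 4 ('d'): window [2,4] length 3 -- new best
  Position 5 ('e'): window [2,5] length 4 -- new best
  Position 6 ('a'): repeat (last at 3), move window start to 4
  Position 6 ('a'): window [4,6] length 3
  Position 7 ('e'): repeat (last at 5), move window start to 6
  Position 7 ('e'): window [6,7] length 2
  Position 8 ('d'): window [6,8] length 3
Longest substring with no repeats: "fade" with length 4

4


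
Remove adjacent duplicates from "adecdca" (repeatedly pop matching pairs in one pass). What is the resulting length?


Input: adecdca
Stack-based adjacent duplicate removal:
  Read 'a': push. Stack: a
  Read 'd': push. Stack: ad
  Read 'e': push. Stack: ade
  Read 'c': push. Stack: adec
  Read 'd': push. Stack: adecd
  Read 'c': push. Stack: adecdc
  Read 'a': push. Stack: adecdca
Final stack: "adecdca" (length 7)

7


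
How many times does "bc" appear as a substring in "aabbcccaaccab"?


Searching for "bc" in "aabbcccaaccab"
Scanning each position:
  Position 0: "aa" => no
  Position 1: "ab" => no
  Position 2: "bb" => no
  Position 3: "bc" => MATCH
  Position 4: "cc" => no
  Position 5: "cc" => no
  Position 6: "ca" => no
  Position 7: "aa" => no
  Position 8: "ac" => no
  Position 9: "cc" => no
  Position 10: "ca" => no
  Position 11: "ab" => no
Total occurrences: 1

1


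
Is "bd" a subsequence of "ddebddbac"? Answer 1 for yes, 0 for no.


Check if "bd" is a subsequence of "ddebddbac"
Greedy scan:
  Position 0 ('d'): no match needed
  Position 1 ('d'): no match needed
  Position 2 ('e'): no match needed
  Position 3 ('b'): matches sub[0] = 'b'
  Position 4 ('d'): matches sub[1] = 'd'
  Position 5 ('d'): no match needed
  Position 6 ('b'): no match needed
  Position 7 ('a'): no match needed
  Position 8 ('c'): no match needed
All 2 characters matched => is a subsequence

1


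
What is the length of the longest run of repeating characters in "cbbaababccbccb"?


Input: "cbbaababccbccb"
Scanning for longest run:
  Position 1 ('b'): new char, reset run to 1
  Position 2 ('b'): continues run of 'b', length=2
  Position 3 ('a'): new char, reset run to 1
  Position 4 ('a'): continues run of 'a', length=2
  Position 5 ('b'): new char, reset run to 1
  Position 6 ('a'): new char, reset run to 1
  Position 7 ('b'): new char, reset run to 1
  Position 8 ('c'): new char, reset run to 1
  Position 9 ('c'): continues run of 'c', length=2
  Position 10 ('b'): new char, reset run to 1
  Position 11 ('c'): new char, reset run to 1
  Position 12 ('c'): continues run of 'c', length=2
  Position 13 ('b'): new char, reset run to 1
Longest run: 'b' with length 2

2


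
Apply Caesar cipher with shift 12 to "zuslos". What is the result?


Caesar cipher: shift "zuslos" by 12
  'z' (pos 25) + 12 = pos 11 = 'l'
  'u' (pos 20) + 12 = pos 6 = 'g'
  's' (pos 18) + 12 = pos 4 = 'e'
  'l' (pos 11) + 12 = pos 23 = 'x'
  'o' (pos 14) + 12 = pos 0 = 'a'
  's' (pos 18) + 12 = pos 4 = 'e'
Result: lgexae

lgexae


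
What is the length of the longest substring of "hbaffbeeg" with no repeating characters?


Input: "hbaffbeeg"
Sliding window (track last position of each char):
  Position 0 ('h'): window [0,0] length 1 -- new best
  Position 1 ('b'): window [0,1] length 2 -- new best
  Position 2 ('a'): window [0,2] length 3 -- new best
  Position 3 ('f'): window [0,3] length 4 -- new best
  Position 4 ('f'): repeat (last at 3), move window start to 4
  Position 4 ('f'): window [4,4] length 1
  Position 5 ('b'): window [4,5] length 2
  Position 6 ('e'): window [4,6] length 3
  Position 7 ('e'): repeat (last at 6), move window start to 7
  Position 7 ('e'): window [7,7] length 1
  Position 8 ('g'): window [7,8] length 2
Longest substring with no repeats: "hbaf" with length 4

4


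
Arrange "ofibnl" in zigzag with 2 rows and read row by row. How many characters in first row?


Zigzag "ofibnl" into 2 rows:
Placing characters:
  'o' => row 0
  'f' => row 1
  'i' => row 0
  'b' => row 1
  'n' => row 0
  'l' => row 1
Rows:
  Row 0: "oin"
  Row 1: "fbl"
First row length: 3

3


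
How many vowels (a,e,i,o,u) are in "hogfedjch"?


Input: hogfedjch
Checking each character:
  'h' at position 0: consonant
  'o' at position 1: vowel (running total: 1)
  'g' at position 2: consonant
  'f' at position 3: consonant
  'e' at position 4: vowel (running total: 2)
  'd' at position 5: consonant
  'j' at position 6: consonant
  'c' at position 7: consonant
  'h' at position 8: consonant
Total vowels: 2

2


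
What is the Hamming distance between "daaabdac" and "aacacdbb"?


Comparing "daaabdac" and "aacacdbb" position by position:
  Position 0: 'd' vs 'a' => differ
  Position 1: 'a' vs 'a' => same
  Position 2: 'a' vs 'c' => differ
  Position 3: 'a' vs 'a' => same
  Position 4: 'b' vs 'c' => differ
  Position 5: 'd' vs 'd' => same
  Position 6: 'a' vs 'b' => differ
  Position 7: 'c' vs 'b' => differ
Total differences (Hamming distance): 5

5


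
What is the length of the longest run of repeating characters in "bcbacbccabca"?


Input: "bcbacbccabca"
Scanning for longest run:
  Position 1 ('c'): new char, reset run to 1
  Position 2 ('b'): new char, reset run to 1
  Position 3 ('a'): new char, reset run to 1
  Position 4 ('c'): new char, reset run to 1
  Position 5 ('b'): new char, reset run to 1
  Position 6 ('c'): new char, reset run to 1
  Position 7 ('c'): continues run of 'c', length=2
  Position 8 ('a'): new char, reset run to 1
  Position 9 ('b'): new char, reset run to 1
  Position 10 ('c'): new char, reset run to 1
  Position 11 ('a'): new char, reset run to 1
Longest run: 'c' with length 2

2


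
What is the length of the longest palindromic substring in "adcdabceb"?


Input: "adcdabceb"
Checking substrings for palindromes:
  [0:5] "adcda" (len 5) => palindrome
  [1:4] "dcd" (len 3) => palindrome
Longest palindromic substring: "adcda" with length 5

5


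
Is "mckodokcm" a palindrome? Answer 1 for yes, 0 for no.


Input: mckodokcm
Reversed: mckodokcm
  Compare pos 0 ('m') with pos 8 ('m'): match
  Compare pos 1 ('c') with pos 7 ('c'): match
  Compare pos 2 ('k') with pos 6 ('k'): match
  Compare pos 3 ('o') with pos 5 ('o'): match
Result: palindrome

1


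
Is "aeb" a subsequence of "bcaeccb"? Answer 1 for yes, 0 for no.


Check if "aeb" is a subsequence of "bcaeccb"
Greedy scan:
  Position 0 ('b'): no match needed
  Position 1 ('c'): no match needed
  Position 2 ('a'): matches sub[0] = 'a'
  Position 3 ('e'): matches sub[1] = 'e'
  Position 4 ('c'): no match needed
  Position 5 ('c'): no match needed
  Position 6 ('b'): matches sub[2] = 'b'
All 3 characters matched => is a subsequence

1


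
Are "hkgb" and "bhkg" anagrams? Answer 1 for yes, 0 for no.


Strings: "hkgb", "bhkg"
Sorted first:  bghk
Sorted second: bghk
Sorted forms match => anagrams

1


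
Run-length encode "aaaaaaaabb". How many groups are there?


Input: aaaaaaaabb
Scanning for consecutive runs:
  Group 1: 'a' x 8 (positions 0-7)
  Group 2: 'b' x 2 (positions 8-9)
Total groups: 2

2


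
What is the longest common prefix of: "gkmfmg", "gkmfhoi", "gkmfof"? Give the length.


Words: gkmfmg, gkmfhoi, gkmfof
  Position 0: all 'g' => match
  Position 1: all 'k' => match
  Position 2: all 'm' => match
  Position 3: all 'f' => match
  Position 4: ('m', 'h', 'o') => mismatch, stop
LCP = "gkmf" (length 4)

4


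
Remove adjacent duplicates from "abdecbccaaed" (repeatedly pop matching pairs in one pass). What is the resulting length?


Input: abdecbccaaed
Stack-based adjacent duplicate removal:
  Read 'a': push. Stack: a
  Read 'b': push. Stack: ab
  Read 'd': push. Stack: abd
  Read 'e': push. Stack: abde
  Read 'c': push. Stack: abdec
  Read 'b': push. Stack: abdecb
  Read 'c': push. Stack: abdecbc
  Read 'c': matches stack top 'c' => pop. Stack: abdecb
  Read 'a': push. Stack: abdecba
  Read 'a': matches stack top 'a' => pop. Stack: abdecb
  Read 'e': push. Stack: abdecbe
  Read 'd': push. Stack: abdecbed
Final stack: "abdecbed" (length 8)

8


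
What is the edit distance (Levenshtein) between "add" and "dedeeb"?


Computing edit distance: "add" -> "dedeeb"
DP table:
           d    e    d    e    e    b
      0    1    2    3    4    5    6
  a   1    1    2    3    4    5    6
  d   2    1    2    2    3    4    5
  d   3    2    2    2    3    4    5
Edit distance = dp[3][6] = 5

5


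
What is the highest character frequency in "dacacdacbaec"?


Input: dacacdacbaec
Character counts:
  'a': 4
  'b': 1
  'c': 4
  'd': 2
  'e': 1
Maximum frequency: 4

4


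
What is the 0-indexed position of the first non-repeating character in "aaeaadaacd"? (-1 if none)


Input: aaeaadaacd
Character frequencies:
  'a': 6
  'c': 1
  'd': 2
  'e': 1
Scanning left to right for freq == 1:
  Position 0 ('a'): freq=6, skip
  Position 1 ('a'): freq=6, skip
  Position 2 ('e'): unique! => answer = 2

2


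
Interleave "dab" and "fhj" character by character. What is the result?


Interleaving "dab" and "fhj":
  Position 0: 'd' from first, 'f' from second => "df"
  Position 1: 'a' from first, 'h' from second => "ah"
  Position 2: 'b' from first, 'j' from second => "bj"
Result: dfahbj

dfahbj


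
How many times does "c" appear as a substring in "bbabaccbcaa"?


Searching for "c" in "bbabaccbcaa"
Scanning each position:
  Position 0: "b" => no
  Position 1: "b" => no
  Position 2: "a" => no
  Position 3: "b" => no
  Position 4: "a" => no
  Position 5: "c" => MATCH
  Position 6: "c" => MATCH
  Position 7: "b" => no
  Position 8: "c" => MATCH
  Position 9: "a" => no
  Position 10: "a" => no
Total occurrences: 3

3


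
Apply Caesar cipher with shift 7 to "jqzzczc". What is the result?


Caesar cipher: shift "jqzzczc" by 7
  'j' (pos 9) + 7 = pos 16 = 'q'
  'q' (pos 16) + 7 = pos 23 = 'x'
  'z' (pos 25) + 7 = pos 6 = 'g'
  'z' (pos 25) + 7 = pos 6 = 'g'
  'c' (pos 2) + 7 = pos 9 = 'j'
  'z' (pos 25) + 7 = pos 6 = 'g'
  'c' (pos 2) + 7 = pos 9 = 'j'
Result: qxggjgj

qxggjgj


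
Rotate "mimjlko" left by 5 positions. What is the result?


Input: "mimjlko", rotate left by 5
First 5 characters: "mimjl"
Remaining characters: "ko"
Concatenate remaining + first: "ko" + "mimjl" = "komimjl"

komimjl


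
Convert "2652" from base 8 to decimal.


Input: "2652" in base 8
Positional expansion:
  Digit '2' (value 2) x 8^3 = 1024
  Digit '6' (value 6) x 8^2 = 384
  Digit '5' (value 5) x 8^1 = 40
  Digit '2' (value 2) x 8^0 = 2
Sum = 1450

1450


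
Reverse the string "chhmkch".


Input: chhmkch
Reading characters right to left:
  Position 6: 'h'
  Position 5: 'c'
  Position 4: 'k'
  Position 3: 'm'
  Position 2: 'h'
  Position 1: 'h'
  Position 0: 'c'
Reversed: hckmhhc

hckmhhc


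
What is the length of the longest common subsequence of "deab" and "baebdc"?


LCS of "deab" and "baebdc"
DP table:
           b    a    e    b    d    c
      0    0    0    0    0    0    0
  d   0    0    0    0    0    1    1
  e   0    0    0    1    1    1    1
  a   0    0    1    1    1    1    1
  b   0    1    1    1    2    2    2
LCS length = dp[4][6] = 2

2


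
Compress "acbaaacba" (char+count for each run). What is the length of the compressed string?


Input: acbaaacba
Runs:
  'a' x 1 => "a1"
  'c' x 1 => "c1"
  'b' x 1 => "b1"
  'a' x 3 => "a3"
  'c' x 1 => "c1"
  'b' x 1 => "b1"
  'a' x 1 => "a1"
Compressed: "a1c1b1a3c1b1a1"
Compressed length: 14

14


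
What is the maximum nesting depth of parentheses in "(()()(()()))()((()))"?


Input: "(()()(()()))()((()))"
Tracking depth:
  Position 0 '(': depth becomes 1
  Position 1 '(': depth becomes 2
  Position 2 ')': depth becomes 1
  Position 3 '(': depth becomes 2
  Position 4 ')': depth becomes 1
  Position 5 '(': depth becomes 2
  Position 6 '(': depth becomes 3
  Position 7 ')': depth becomes 2
  Position 8 '(': depth becomes 3
  Position 9 ')': depth becomes 2
  Position 10 ')': depth becomes 1
  Position 11 ')': depth becomes 0
  Position 12 '(': depth becomes 1
  Position 13 ')': depth becomes 0
  Position 14 '(': depth becomes 1
  Position 15 '(': depth becomes 2
  Position 16 '(': depth becomes 3
  Position 17 ')': depth becomes 2
  Position 18 ')': depth becomes 1
  Position 19 ')': depth becomes 0
Maximum depth reached: 3

3


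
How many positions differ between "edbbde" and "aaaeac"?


Comparing "edbbde" and "aaaeac" position by position:
  Position 0: 'e' vs 'a' => DIFFER
  Position 1: 'd' vs 'a' => DIFFER
  Position 2: 'b' vs 'a' => DIFFER
  Position 3: 'b' vs 'e' => DIFFER
  Position 4: 'd' vs 'a' => DIFFER
  Position 5: 'e' vs 'c' => DIFFER
Positions that differ: 6

6


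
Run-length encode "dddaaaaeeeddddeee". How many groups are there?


Input: dddaaaaeeeddddeee
Scanning for consecutive runs:
  Group 1: 'd' x 3 (positions 0-2)
  Group 2: 'a' x 4 (positions 3-6)
  Group 3: 'e' x 3 (positions 7-9)
  Group 4: 'd' x 4 (positions 10-13)
  Group 5: 'e' x 3 (positions 14-16)
Total groups: 5

5


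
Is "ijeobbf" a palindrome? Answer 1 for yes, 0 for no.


Input: ijeobbf
Reversed: fbboeji
  Compare pos 0 ('i') with pos 6 ('f'): MISMATCH
  Compare pos 1 ('j') with pos 5 ('b'): MISMATCH
  Compare pos 2 ('e') with pos 4 ('b'): MISMATCH
Result: not a palindrome

0


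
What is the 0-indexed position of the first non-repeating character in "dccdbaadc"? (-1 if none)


Input: dccdbaadc
Character frequencies:
  'a': 2
  'b': 1
  'c': 3
  'd': 3
Scanning left to right for freq == 1:
  Position 0 ('d'): freq=3, skip
  Position 1 ('c'): freq=3, skip
  Position 2 ('c'): freq=3, skip
  Position 3 ('d'): freq=3, skip
  Position 4 ('b'): unique! => answer = 4

4


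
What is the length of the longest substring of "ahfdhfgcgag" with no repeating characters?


Input: "ahfdhfgcgag"
Sliding window (track last position of each char):
  Position 0 ('a'): window [0,0] length 1 -- new best
  Position 1 ('h'): window [0,1] length 2 -- new best
  Position 2 ('f'): window [0,2] length 3 -- new best
  Position 3 ('d'): window [0,3] length 4 -- new best
  Position 4 ('h'): repeat (last at 1), move window start to 2
  Position 4 ('h'): window [2,4] length 3
  Position 5 ('f'): repeat (last at 2), move window start to 3
  Position 5 ('f'): window [3,5] length 3
  Position 6 ('g'): window [3,6] length 4
  Position 7 ('c'): window [3,7] length 5 -- new best
  Position 8 ('g'): repeat (last at 6), move window start to 7
  Position 8 ('g'): window [7,8] length 2
  Position 9 ('a'): window [7,9] length 3
  Position 10 ('g'): repeat (last at 8), move window start to 9
  Position 10 ('g'): window [9,10] length 2
Longest substring with no repeats: "dhfgc" with length 5

5


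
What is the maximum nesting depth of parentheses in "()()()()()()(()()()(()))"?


Input: "()()()()()()(()()()(()))"
Tracking depth:
  Position 0 '(': depth becomes 1
  Position 1 ')': depth becomes 0
  Position 2 '(': depth becomes 1
  Position 3 ')': depth becomes 0
  Position 4 '(': depth becomes 1
  Position 5 ')': depth becomes 0
  Position 6 '(': depth becomes 1
  Position 7 ')': depth becomes 0
  Position 8 '(': depth becomes 1
  Position 9 ')': depth becomes 0
  Position 10 '(': depth becomes 1
  Position 11 ')': depth becomes 0
  Position 12 '(': depth becomes 1
  Position 13 '(': depth becomes 2
  Position 14 ')': depth becomes 1
  Position 15 '(': depth becomes 2
  Position 16 ')': depth becomes 1
  Position 17 '(': depth becomes 2
  Position 18 ')': depth becomes 1
  Position 19 '(': depth becomes 2
  Position 20 '(': depth becomes 3
  Position 21 ')': depth becomes 2
  Position 22 ')': depth becomes 1
  Position 23 ')': depth becomes 0
Maximum depth reached: 3

3


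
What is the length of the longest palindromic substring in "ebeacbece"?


Input: "ebeacbece"
Checking substrings for palindromes:
  [0:3] "ebe" (len 3) => palindrome
  [6:9] "ece" (len 3) => palindrome
Longest palindromic substring: "ebe" with length 3

3


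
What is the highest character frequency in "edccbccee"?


Input: edccbccee
Character counts:
  'b': 1
  'c': 4
  'd': 1
  'e': 3
Maximum frequency: 4

4


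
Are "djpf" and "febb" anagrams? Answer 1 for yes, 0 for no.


Strings: "djpf", "febb"
Sorted first:  dfjp
Sorted second: bbef
Differ at position 0: 'd' vs 'b' => not anagrams

0


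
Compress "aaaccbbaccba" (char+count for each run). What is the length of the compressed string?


Input: aaaccbbaccba
Runs:
  'a' x 3 => "a3"
  'c' x 2 => "c2"
  'b' x 2 => "b2"
  'a' x 1 => "a1"
  'c' x 2 => "c2"
  'b' x 1 => "b1"
  'a' x 1 => "a1"
Compressed: "a3c2b2a1c2b1a1"
Compressed length: 14

14


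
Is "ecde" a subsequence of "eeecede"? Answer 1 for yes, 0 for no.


Check if "ecde" is a subsequence of "eeecede"
Greedy scan:
  Position 0 ('e'): matches sub[0] = 'e'
  Position 1 ('e'): no match needed
  Position 2 ('e'): no match needed
  Position 3 ('c'): matches sub[1] = 'c'
  Position 4 ('e'): no match needed
  Position 5 ('d'): matches sub[2] = 'd'
  Position 6 ('e'): matches sub[3] = 'e'
All 4 characters matched => is a subsequence

1


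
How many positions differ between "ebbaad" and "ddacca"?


Comparing "ebbaad" and "ddacca" position by position:
  Position 0: 'e' vs 'd' => DIFFER
  Position 1: 'b' vs 'd' => DIFFER
  Position 2: 'b' vs 'a' => DIFFER
  Position 3: 'a' vs 'c' => DIFFER
  Position 4: 'a' vs 'c' => DIFFER
  Position 5: 'd' vs 'a' => DIFFER
Positions that differ: 6

6


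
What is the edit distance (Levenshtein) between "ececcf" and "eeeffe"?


Computing edit distance: "ececcf" -> "eeeffe"
DP table:
           e    e    e    f    f    e
      0    1    2    3    4    5    6
  e   1    0    1    2    3    4    5
  c   2    1    1    2    3    4    5
  e   3    2    1    1    2    3    4
  c   4    3    2    2    2    3    4
  c   5    4    3    3    3    3    4
  f   6    5    4    4    3    3    4
Edit distance = dp[6][6] = 4

4


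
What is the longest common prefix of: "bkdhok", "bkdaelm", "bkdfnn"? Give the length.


Words: bkdhok, bkdaelm, bkdfnn
  Position 0: all 'b' => match
  Position 1: all 'k' => match
  Position 2: all 'd' => match
  Position 3: ('h', 'a', 'f') => mismatch, stop
LCP = "bkd" (length 3)

3


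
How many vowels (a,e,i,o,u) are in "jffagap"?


Input: jffagap
Checking each character:
  'j' at position 0: consonant
  'f' at position 1: consonant
  'f' at position 2: consonant
  'a' at position 3: vowel (running total: 1)
  'g' at position 4: consonant
  'a' at position 5: vowel (running total: 2)
  'p' at position 6: consonant
Total vowels: 2

2


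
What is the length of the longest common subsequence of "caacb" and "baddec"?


LCS of "caacb" and "baddec"
DP table:
           b    a    d    d    e    c
      0    0    0    0    0    0    0
  c   0    0    0    0    0    0    1
  a   0    0    1    1    1    1    1
  a   0    0    1    1    1    1    1
  c   0    0    1    1    1    1    2
  b   0    1    1    1    1    1    2
LCS length = dp[5][6] = 2

2


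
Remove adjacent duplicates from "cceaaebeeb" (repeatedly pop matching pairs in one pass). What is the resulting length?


Input: cceaaebeeb
Stack-based adjacent duplicate removal:
  Read 'c': push. Stack: c
  Read 'c': matches stack top 'c' => pop. Stack: (empty)
  Read 'e': push. Stack: e
  Read 'a': push. Stack: ea
  Read 'a': matches stack top 'a' => pop. Stack: e
  Read 'e': matches stack top 'e' => pop. Stack: (empty)
  Read 'b': push. Stack: b
  Read 'e': push. Stack: be
  Read 'e': matches stack top 'e' => pop. Stack: b
  Read 'b': matches stack top 'b' => pop. Stack: (empty)
Final stack: "" (length 0)

0


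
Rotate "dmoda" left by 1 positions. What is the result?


Input: "dmoda", rotate left by 1
First 1 characters: "d"
Remaining characters: "moda"
Concatenate remaining + first: "moda" + "d" = "modad"

modad


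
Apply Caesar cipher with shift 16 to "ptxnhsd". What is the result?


Caesar cipher: shift "ptxnhsd" by 16
  'p' (pos 15) + 16 = pos 5 = 'f'
  't' (pos 19) + 16 = pos 9 = 'j'
  'x' (pos 23) + 16 = pos 13 = 'n'
  'n' (pos 13) + 16 = pos 3 = 'd'
  'h' (pos 7) + 16 = pos 23 = 'x'
  's' (pos 18) + 16 = pos 8 = 'i'
  'd' (pos 3) + 16 = pos 19 = 't'
Result: fjndxit

fjndxit


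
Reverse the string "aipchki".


Input: aipchki
Reading characters right to left:
  Position 6: 'i'
  Position 5: 'k'
  Position 4: 'h'
  Position 3: 'c'
  Position 2: 'p'
  Position 1: 'i'
  Position 0: 'a'
Reversed: ikhcpia

ikhcpia


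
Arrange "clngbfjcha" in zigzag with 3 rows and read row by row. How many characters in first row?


Zigzag "clngbfjcha" into 3 rows:
Placing characters:
  'c' => row 0
  'l' => row 1
  'n' => row 2
  'g' => row 1
  'b' => row 0
  'f' => row 1
  'j' => row 2
  'c' => row 1
  'h' => row 0
  'a' => row 1
Rows:
  Row 0: "cbh"
  Row 1: "lgfca"
  Row 2: "nj"
First row length: 3

3


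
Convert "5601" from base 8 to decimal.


Input: "5601" in base 8
Positional expansion:
  Digit '5' (value 5) x 8^3 = 2560
  Digit '6' (value 6) x 8^2 = 384
  Digit '0' (value 0) x 8^1 = 0
  Digit '1' (value 1) x 8^0 = 1
Sum = 2945

2945


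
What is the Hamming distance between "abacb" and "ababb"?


Comparing "abacb" and "ababb" position by position:
  Position 0: 'a' vs 'a' => same
  Position 1: 'b' vs 'b' => same
  Position 2: 'a' vs 'a' => same
  Position 3: 'c' vs 'b' => differ
  Position 4: 'b' vs 'b' => same
Total differences (Hamming distance): 1

1


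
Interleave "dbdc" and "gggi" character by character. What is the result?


Interleaving "dbdc" and "gggi":
  Position 0: 'd' from first, 'g' from second => "dg"
  Position 1: 'b' from first, 'g' from second => "bg"
  Position 2: 'd' from first, 'g' from second => "dg"
  Position 3: 'c' from first, 'i' from second => "ci"
Result: dgbgdgci

dgbgdgci


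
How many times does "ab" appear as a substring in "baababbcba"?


Searching for "ab" in "baababbcba"
Scanning each position:
  Position 0: "ba" => no
  Position 1: "aa" => no
  Position 2: "ab" => MATCH
  Position 3: "ba" => no
  Position 4: "ab" => MATCH
  Position 5: "bb" => no
  Position 6: "bc" => no
  Position 7: "cb" => no
  Position 8: "ba" => no
Total occurrences: 2

2


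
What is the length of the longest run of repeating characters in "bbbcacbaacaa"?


Input: "bbbcacbaacaa"
Scanning for longest run:
  Position 1 ('b'): continues run of 'b', length=2
  Position 2 ('b'): continues run of 'b', length=3
  Position 3 ('c'): new char, reset run to 1
  Position 4 ('a'): new char, reset run to 1
  Position 5 ('c'): new char, reset run to 1
  Position 6 ('b'): new char, reset run to 1
  Position 7 ('a'): new char, reset run to 1
  Position 8 ('a'): continues run of 'a', length=2
  Position 9 ('c'): new char, reset run to 1
  Position 10 ('a'): new char, reset run to 1
  Position 11 ('a'): continues run of 'a', length=2
Longest run: 'b' with length 3

3


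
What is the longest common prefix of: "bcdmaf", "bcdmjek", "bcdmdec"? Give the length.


Words: bcdmaf, bcdmjek, bcdmdec
  Position 0: all 'b' => match
  Position 1: all 'c' => match
  Position 2: all 'd' => match
  Position 3: all 'm' => match
  Position 4: ('a', 'j', 'd') => mismatch, stop
LCP = "bcdm" (length 4)

4


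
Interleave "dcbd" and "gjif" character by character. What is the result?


Interleaving "dcbd" and "gjif":
  Position 0: 'd' from first, 'g' from second => "dg"
  Position 1: 'c' from first, 'j' from second => "cj"
  Position 2: 'b' from first, 'i' from second => "bi"
  Position 3: 'd' from first, 'f' from second => "df"
Result: dgcjbidf

dgcjbidf


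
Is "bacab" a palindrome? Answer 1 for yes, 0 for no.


Input: bacab
Reversed: bacab
  Compare pos 0 ('b') with pos 4 ('b'): match
  Compare pos 1 ('a') with pos 3 ('a'): match
Result: palindrome

1


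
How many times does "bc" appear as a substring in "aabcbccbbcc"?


Searching for "bc" in "aabcbccbbcc"
Scanning each position:
  Position 0: "aa" => no
  Position 1: "ab" => no
  Position 2: "bc" => MATCH
  Position 3: "cb" => no
  Position 4: "bc" => MATCH
  Position 5: "cc" => no
  Position 6: "cb" => no
  Position 7: "bb" => no
  Position 8: "bc" => MATCH
  Position 9: "cc" => no
Total occurrences: 3

3


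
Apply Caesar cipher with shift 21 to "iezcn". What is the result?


Caesar cipher: shift "iezcn" by 21
  'i' (pos 8) + 21 = pos 3 = 'd'
  'e' (pos 4) + 21 = pos 25 = 'z'
  'z' (pos 25) + 21 = pos 20 = 'u'
  'c' (pos 2) + 21 = pos 23 = 'x'
  'n' (pos 13) + 21 = pos 8 = 'i'
Result: dzuxi

dzuxi


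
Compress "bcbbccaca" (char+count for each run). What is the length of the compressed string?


Input: bcbbccaca
Runs:
  'b' x 1 => "b1"
  'c' x 1 => "c1"
  'b' x 2 => "b2"
  'c' x 2 => "c2"
  'a' x 1 => "a1"
  'c' x 1 => "c1"
  'a' x 1 => "a1"
Compressed: "b1c1b2c2a1c1a1"
Compressed length: 14

14


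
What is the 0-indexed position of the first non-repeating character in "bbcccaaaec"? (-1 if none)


Input: bbcccaaaec
Character frequencies:
  'a': 3
  'b': 2
  'c': 4
  'e': 1
Scanning left to right for freq == 1:
  Position 0 ('b'): freq=2, skip
  Position 1 ('b'): freq=2, skip
  Position 2 ('c'): freq=4, skip
  Position 3 ('c'): freq=4, skip
  Position 4 ('c'): freq=4, skip
  Position 5 ('a'): freq=3, skip
  Position 6 ('a'): freq=3, skip
  Position 7 ('a'): freq=3, skip
  Position 8 ('e'): unique! => answer = 8

8


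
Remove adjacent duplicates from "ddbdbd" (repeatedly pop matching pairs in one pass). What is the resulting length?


Input: ddbdbd
Stack-based adjacent duplicate removal:
  Read 'd': push. Stack: d
  Read 'd': matches stack top 'd' => pop. Stack: (empty)
  Read 'b': push. Stack: b
  Read 'd': push. Stack: bd
  Read 'b': push. Stack: bdb
  Read 'd': push. Stack: bdbd
Final stack: "bdbd" (length 4)

4


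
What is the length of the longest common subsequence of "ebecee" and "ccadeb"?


LCS of "ebecee" and "ccadeb"
DP table:
           c    c    a    d    e    b
      0    0    0    0    0    0    0
  e   0    0    0    0    0    1    1
  b   0    0    0    0    0    1    2
  e   0    0    0    0    0    1    2
  c   0    1    1    1    1    1    2
  e   0    1    1    1    1    2    2
  e   0    1    1    1    1    2    2
LCS length = dp[6][6] = 2

2


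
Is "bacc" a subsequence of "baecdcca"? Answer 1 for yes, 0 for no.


Check if "bacc" is a subsequence of "baecdcca"
Greedy scan:
  Position 0 ('b'): matches sub[0] = 'b'
  Position 1 ('a'): matches sub[1] = 'a'
  Position 2 ('e'): no match needed
  Position 3 ('c'): matches sub[2] = 'c'
  Position 4 ('d'): no match needed
  Position 5 ('c'): matches sub[3] = 'c'
  Position 6 ('c'): no match needed
  Position 7 ('a'): no match needed
All 4 characters matched => is a subsequence

1


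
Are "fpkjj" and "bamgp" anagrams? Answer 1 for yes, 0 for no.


Strings: "fpkjj", "bamgp"
Sorted first:  fjjkp
Sorted second: abgmp
Differ at position 0: 'f' vs 'a' => not anagrams

0


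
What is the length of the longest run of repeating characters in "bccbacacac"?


Input: "bccbacacac"
Scanning for longest run:
  Position 1 ('c'): new char, reset run to 1
  Position 2 ('c'): continues run of 'c', length=2
  Position 3 ('b'): new char, reset run to 1
  Position 4 ('a'): new char, reset run to 1
  Position 5 ('c'): new char, reset run to 1
  Position 6 ('a'): new char, reset run to 1
  Position 7 ('c'): new char, reset run to 1
  Position 8 ('a'): new char, reset run to 1
  Position 9 ('c'): new char, reset run to 1
Longest run: 'c' with length 2

2


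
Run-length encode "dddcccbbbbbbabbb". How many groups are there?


Input: dddcccbbbbbbabbb
Scanning for consecutive runs:
  Group 1: 'd' x 3 (positions 0-2)
  Group 2: 'c' x 3 (positions 3-5)
  Group 3: 'b' x 6 (positions 6-11)
  Group 4: 'a' x 1 (positions 12-12)
  Group 5: 'b' x 3 (positions 13-15)
Total groups: 5

5


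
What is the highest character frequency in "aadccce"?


Input: aadccce
Character counts:
  'a': 2
  'c': 3
  'd': 1
  'e': 1
Maximum frequency: 3

3


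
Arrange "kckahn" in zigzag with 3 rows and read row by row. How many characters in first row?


Zigzag "kckahn" into 3 rows:
Placing characters:
  'k' => row 0
  'c' => row 1
  'k' => row 2
  'a' => row 1
  'h' => row 0
  'n' => row 1
Rows:
  Row 0: "kh"
  Row 1: "can"
  Row 2: "k"
First row length: 2

2


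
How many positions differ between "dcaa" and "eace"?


Comparing "dcaa" and "eace" position by position:
  Position 0: 'd' vs 'e' => DIFFER
  Position 1: 'c' vs 'a' => DIFFER
  Position 2: 'a' vs 'c' => DIFFER
  Position 3: 'a' vs 'e' => DIFFER
Positions that differ: 4

4


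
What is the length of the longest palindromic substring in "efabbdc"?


Input: "efabbdc"
Checking substrings for palindromes:
  [3:5] "bb" (len 2) => palindrome
Longest palindromic substring: "bb" with length 2

2


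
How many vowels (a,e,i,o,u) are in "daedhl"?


Input: daedhl
Checking each character:
  'd' at position 0: consonant
  'a' at position 1: vowel (running total: 1)
  'e' at position 2: vowel (running total: 2)
  'd' at position 3: consonant
  'h' at position 4: consonant
  'l' at position 5: consonant
Total vowels: 2

2


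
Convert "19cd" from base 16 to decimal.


Input: "19cd" in base 16
Positional expansion:
  Digit '1' (value 1) x 16^3 = 4096
  Digit '9' (value 9) x 16^2 = 2304
  Digit 'c' (value 12) x 16^1 = 192
  Digit 'd' (value 13) x 16^0 = 13
Sum = 6605

6605


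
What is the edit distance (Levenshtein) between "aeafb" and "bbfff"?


Computing edit distance: "aeafb" -> "bbfff"
DP table:
           b    b    f    f    f
      0    1    2    3    4    5
  a   1    1    2    3    4    5
  e   2    2    2    3    4    5
  a   3    3    3    3    4    5
  f   4    4    4    3    3    4
  b   5    4    4    4    4    4
Edit distance = dp[5][5] = 4

4


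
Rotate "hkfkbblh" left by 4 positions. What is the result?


Input: "hkfkbblh", rotate left by 4
First 4 characters: "hkfk"
Remaining characters: "bblh"
Concatenate remaining + first: "bblh" + "hkfk" = "bblhhkfk"

bblhhkfk


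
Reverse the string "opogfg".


Input: opogfg
Reading characters right to left:
  Position 5: 'g'
  Position 4: 'f'
  Position 3: 'g'
  Position 2: 'o'
  Position 1: 'p'
  Position 0: 'o'
Reversed: gfgopo

gfgopo


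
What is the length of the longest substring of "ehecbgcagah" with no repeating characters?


Input: "ehecbgcagah"
Sliding window (track last position of each char):
  Position 0 ('e'): window [0,0] length 1 -- new best
  Position 1 ('h'): window [0,1] length 2 -- new best
  Position 2 ('e'): repeat (last at 0), move window start to 1
  Position 2 ('e'): window [1,2] length 2
  Position 3 ('c'): window [1,3] length 3 -- new best
  Position 4 ('b'): window [1,4] length 4 -- new best
  Position 5 ('g'): window [1,5] length 5 -- new best
  Position 6 ('c'): repeat (last at 3), move window start to 4
  Position 6 ('c'): window [4,6] length 3
  Position 7 ('a'): window [4,7] length 4
  Position 8 ('g'): repeat (last at 5), move window start to 6
  Position 8 ('g'): window [6,8] length 3
  Position 9 ('a'): repeat (last at 7), move window start to 8
  Position 9 ('a'): window [8,9] length 2
  Position 10 ('h'): window [8,10] length 3
Longest substring with no repeats: "hecbg" with length 5

5


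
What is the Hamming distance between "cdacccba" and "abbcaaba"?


Comparing "cdacccba" and "abbcaaba" position by position:
  Position 0: 'c' vs 'a' => differ
  Position 1: 'd' vs 'b' => differ
  Position 2: 'a' vs 'b' => differ
  Position 3: 'c' vs 'c' => same
  Position 4: 'c' vs 'a' => differ
  Position 5: 'c' vs 'a' => differ
  Position 6: 'b' vs 'b' => same
  Position 7: 'a' vs 'a' => same
Total differences (Hamming distance): 5

5


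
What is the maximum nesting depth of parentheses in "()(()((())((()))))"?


Input: "()(()((())((()))))"
Tracking depth:
  Position 0 '(': depth becomes 1
  Position 1 ')': depth becomes 0
  Position 2 '(': depth becomes 1
  Position 3 '(': depth becomes 2
  Position 4 ')': depth becomes 1
  Position 5 '(': depth becomes 2
  Position 6 '(': depth becomes 3
  Position 7 '(': depth becomes 4
  Position 8 ')': depth becomes 3
  Position 9 ')': depth becomes 2
  Position 10 '(': depth becomes 3
  Position 11 '(': depth becomes 4
  Position 12 '(': depth becomes 5
  Position 13 ')': depth becomes 4
  Position 14 ')': depth becomes 3
  Position 15 ')': depth becomes 2
  Position 16 ')': depth becomes 1
  Position 17 ')': depth becomes 0
Maximum depth reached: 5

5
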